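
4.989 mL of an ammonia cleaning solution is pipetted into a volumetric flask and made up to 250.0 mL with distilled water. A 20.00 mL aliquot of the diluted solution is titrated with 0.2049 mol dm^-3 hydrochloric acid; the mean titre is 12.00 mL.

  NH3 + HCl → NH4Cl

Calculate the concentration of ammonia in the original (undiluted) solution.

n(HCl) = 0.01200 × 0.2049 = 2.459 × 10^-3 mol
n(NH3) in the aliquot = 2.459 × 10^-3 mol (1:1 ratio)
[NH3]_dilute = 2.459 × 10^-3 / 0.02000 = 0.1229 mol/L
Dilution factor = 250.0 / 4.989 = 50.11
[NH3]_stock = 0.1229 × 50.11 = 6.161 mol/L

6.161 mol/L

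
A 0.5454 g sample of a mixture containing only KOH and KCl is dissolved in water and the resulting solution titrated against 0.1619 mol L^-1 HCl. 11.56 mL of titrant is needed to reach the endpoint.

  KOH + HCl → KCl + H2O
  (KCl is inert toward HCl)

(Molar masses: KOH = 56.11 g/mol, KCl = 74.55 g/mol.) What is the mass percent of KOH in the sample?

n(HCl) = 0.01156 × 0.1619 = 1.872 × 10^-3 mol
Let x = n(KOH), y = n(KCl).
Titrant: 1x = 1.872 × 10^-3;  mass: 56.11x + 74.55y = 0.5454
Solving, x = 1.872 × 10^-3 mol, y = 5.907 × 10^-3 mol
mass of KOH = 1.872 × 10^-3 × 56.11 = 0.1050 g
% KOH = 0.1050 / 0.5454 × 100 = 19.25 %

19.25 %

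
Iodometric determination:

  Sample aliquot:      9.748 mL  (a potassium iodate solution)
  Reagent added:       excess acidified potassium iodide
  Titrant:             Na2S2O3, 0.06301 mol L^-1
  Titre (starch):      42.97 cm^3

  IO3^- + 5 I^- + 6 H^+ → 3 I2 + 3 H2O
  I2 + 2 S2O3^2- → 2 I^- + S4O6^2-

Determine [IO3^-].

n(S2O3^2-) = 0.04297 × 0.06301 = 2.708 × 10^-3 mol
n(I2) = n(S2O3^2-)/2 = 1.354 × 10^-3 mol
From the 1:3 ratio, n(IO3^-) in the aliquot = 1/3 × 1.354 × 10^-3 = 4.513 × 10^-4 mol
[IO3^-] = 4.513 × 10^-4 / 0.009748 = 0.04629 mol/L

0.04629 mol/L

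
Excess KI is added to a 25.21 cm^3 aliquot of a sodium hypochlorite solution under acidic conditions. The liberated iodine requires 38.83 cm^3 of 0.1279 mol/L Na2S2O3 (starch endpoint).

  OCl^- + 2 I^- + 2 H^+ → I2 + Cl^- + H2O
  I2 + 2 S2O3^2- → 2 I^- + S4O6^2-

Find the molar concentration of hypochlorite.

0.09850 mol/L

n(S2O3^2-) = 0.03883 × 0.1279 = 4.966 × 10^-3 mol
n(I2) = n(S2O3^2-)/2 = 2.483 × 10^-3 mol
n(OCl^-) in the aliquot = 2.483 × 10^-3 mol (1:1 ratio)
[OCl^-] = 2.483 × 10^-3 / 0.02521 = 0.09850 mol/L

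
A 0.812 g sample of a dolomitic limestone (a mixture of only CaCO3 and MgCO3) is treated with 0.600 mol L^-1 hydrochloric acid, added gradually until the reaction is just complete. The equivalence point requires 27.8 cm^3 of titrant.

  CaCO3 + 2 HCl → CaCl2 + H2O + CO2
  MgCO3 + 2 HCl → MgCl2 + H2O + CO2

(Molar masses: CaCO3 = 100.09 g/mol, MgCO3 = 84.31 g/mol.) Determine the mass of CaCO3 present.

n(HCl) = 0.0278 × 0.600 = 0.0167 mol
Let x = n(CaCO3), y = n(MgCO3).
Titrant: 2x + 2y = 0.0167;  mass: 100.09x + 84.31y = 0.812
Solving, x = 6.90 × 10^-3 mol, y = 1.44 × 10^-3 mol
mass of CaCO3 = 6.90 × 10^-3 × 100.09 = 0.690 g

0.690 g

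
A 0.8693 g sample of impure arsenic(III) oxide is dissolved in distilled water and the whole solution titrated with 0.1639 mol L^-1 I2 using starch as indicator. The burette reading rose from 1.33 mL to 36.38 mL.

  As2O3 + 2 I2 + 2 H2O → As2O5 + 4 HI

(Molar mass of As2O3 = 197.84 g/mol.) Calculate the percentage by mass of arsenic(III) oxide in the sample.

65.37 %

n(I2) = 0.03505 L × 0.1639 mol/L = 5.745 × 10^-3 mol
From the 1:2 ratio, n(As2O3) = 1/2 × 5.745 × 10^-3 = 2.872 × 10^-3 mol
mass of As2O3 = 2.872 × 10^-3 × 197.84 g/mol = 0.5683 g
% As2O3 = 0.5683 / 0.8693 × 100 = 65.37 %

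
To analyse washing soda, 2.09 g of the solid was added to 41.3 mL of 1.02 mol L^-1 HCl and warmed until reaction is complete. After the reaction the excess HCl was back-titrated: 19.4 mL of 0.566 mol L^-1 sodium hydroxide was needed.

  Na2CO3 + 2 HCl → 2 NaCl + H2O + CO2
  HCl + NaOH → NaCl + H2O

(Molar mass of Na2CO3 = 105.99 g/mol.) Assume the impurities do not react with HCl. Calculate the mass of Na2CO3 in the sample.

1.65 g

n(HCl) added = 0.0413 × 1.02 = 0.0421 mol
n(NaOH) used in back-titration = 0.0194 × 0.566 = 0.0110 mol
n(HCl) left over = 0.0110 mol (1:1 ratio)
n(HCl) consumed by analyte = 0.0421 − 0.0110 = 0.0311 mol
From the 1:2 ratio, n(Na2CO3) = 1/2 × 0.0311 = 0.0156 mol
mass of Na2CO3 = 0.0156 × 105.99 = 1.65 g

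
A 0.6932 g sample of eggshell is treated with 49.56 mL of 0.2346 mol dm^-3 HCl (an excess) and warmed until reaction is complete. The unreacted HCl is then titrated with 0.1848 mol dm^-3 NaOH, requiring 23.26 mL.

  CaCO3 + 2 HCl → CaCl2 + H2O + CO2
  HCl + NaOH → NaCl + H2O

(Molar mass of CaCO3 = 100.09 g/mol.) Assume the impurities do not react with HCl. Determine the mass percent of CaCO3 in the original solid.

52.91 %

n(HCl) added = 0.04956 × 0.2346 = 0.01163 mol
n(NaOH) used in back-titration = 0.02326 × 0.1848 = 4.298 × 10^-3 mol
n(HCl) left over = 4.298 × 10^-3 mol (1:1 ratio)
n(HCl) consumed by analyte = 0.01163 − 4.298 × 10^-3 = 7.328 × 10^-3 mol
From the 1:2 ratio, n(CaCO3) = 1/2 × 7.328 × 10^-3 = 3.664 × 10^-3 mol
mass of CaCO3 = 3.664 × 10^-3 × 100.09 = 0.3667 g
% CaCO3 = 0.3667 / 0.6932 × 100 = 52.91 %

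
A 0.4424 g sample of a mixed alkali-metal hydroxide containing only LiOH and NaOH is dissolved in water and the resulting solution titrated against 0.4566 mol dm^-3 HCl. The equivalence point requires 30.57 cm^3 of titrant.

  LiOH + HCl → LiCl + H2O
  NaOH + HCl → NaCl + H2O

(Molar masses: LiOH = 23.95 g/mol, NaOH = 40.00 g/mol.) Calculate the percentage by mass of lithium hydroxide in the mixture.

n(HCl) = 0.03057 × 0.4566 = 0.01396 mol
Let x = n(LiOH), y = n(NaOH).
Titrant: 1x + 1y = 0.01396;  mass: 23.95x + 40.00y = 0.4424
Solving, x = 7.223 × 10^-3 mol, y = 6.735 × 10^-3 mol
mass of LiOH = 7.223 × 10^-3 × 23.95 = 0.1730 g
% LiOH = 0.1730 / 0.4424 × 100 = 39.10 %

39.10 %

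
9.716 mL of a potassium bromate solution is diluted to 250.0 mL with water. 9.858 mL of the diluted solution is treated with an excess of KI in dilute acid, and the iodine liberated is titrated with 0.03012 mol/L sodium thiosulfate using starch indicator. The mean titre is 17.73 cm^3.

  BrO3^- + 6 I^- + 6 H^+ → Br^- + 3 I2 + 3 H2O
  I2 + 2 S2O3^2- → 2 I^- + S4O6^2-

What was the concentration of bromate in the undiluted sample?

n(S2O3^2-) = 0.01773 × 0.03012 = 5.340 × 10^-4 mol
n(I2) = n(S2O3^2-)/2 = 2.670 × 10^-4 mol
From the 1:3 ratio, n(BrO3^-) in the aliquot = 1/3 × 2.670 × 10^-4 = 8.900 × 10^-5 mol
[BrO3^-]_dilute = 8.900 × 10^-5 / 0.009858 = 0.009029 mol/L
[BrO3^-]_original = 0.009029 × 250.0/9.716 = 0.2323 mol/L

0.2323 mol/L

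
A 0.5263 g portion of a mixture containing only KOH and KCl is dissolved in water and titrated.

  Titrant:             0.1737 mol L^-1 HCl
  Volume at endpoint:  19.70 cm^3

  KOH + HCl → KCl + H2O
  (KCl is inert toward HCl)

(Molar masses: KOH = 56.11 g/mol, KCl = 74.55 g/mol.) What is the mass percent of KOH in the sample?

36.48 %

n(HCl) = 0.01970 × 0.1737 = 3.422 × 10^-3 mol
Let x = n(KOH), y = n(KCl).
Titrant: 1x = 3.422 × 10^-3;  mass: 56.11x + 74.55y = 0.5263
Solving, x = 3.422 × 10^-3 mol, y = 4.484 × 10^-3 mol
mass of KOH = 3.422 × 10^-3 × 56.11 = 0.1920 g
% KOH = 0.1920 / 0.5263 × 100 = 36.48 %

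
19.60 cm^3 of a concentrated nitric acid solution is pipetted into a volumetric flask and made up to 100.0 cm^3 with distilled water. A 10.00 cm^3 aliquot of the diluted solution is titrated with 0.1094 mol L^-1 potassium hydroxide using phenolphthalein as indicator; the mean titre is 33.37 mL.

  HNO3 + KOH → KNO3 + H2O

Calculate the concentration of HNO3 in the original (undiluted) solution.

n(KOH) = 0.03337 × 0.1094 = 3.651 × 10^-3 mol
n(HNO3) in the aliquot = 3.651 × 10^-3 mol (1:1 ratio)
[HNO3]_dilute = 3.651 × 10^-3 / 0.01000 = 0.3651 mol/L
Dilution factor = 100.0 / 19.60 = 5.102
[HNO3]_stock = 0.3651 × 5.102 = 1.863 mol/L

1.863 mol/L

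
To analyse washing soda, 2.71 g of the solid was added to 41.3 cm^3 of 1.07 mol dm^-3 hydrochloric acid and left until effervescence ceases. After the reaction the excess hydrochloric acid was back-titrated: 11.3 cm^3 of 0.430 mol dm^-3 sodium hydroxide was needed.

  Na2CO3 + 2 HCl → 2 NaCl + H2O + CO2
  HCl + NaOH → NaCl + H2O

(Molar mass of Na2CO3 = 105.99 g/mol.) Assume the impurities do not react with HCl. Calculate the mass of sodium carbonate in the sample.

n(HCl) added = 0.0413 × 1.07 = 0.0442 mol
n(NaOH) used in back-titration = 0.0113 × 0.430 = 4.86 × 10^-3 mol
n(HCl) left over = 4.86 × 10^-3 mol (1:1 ratio)
n(HCl) consumed by analyte = 0.0442 − 4.86 × 10^-3 = 0.0393 mol
From the 1:2 ratio, n(Na2CO3) = 1/2 × 0.0393 = 0.0197 mol
mass of Na2CO3 = 0.0197 × 105.99 = 2.08 g

2.08 g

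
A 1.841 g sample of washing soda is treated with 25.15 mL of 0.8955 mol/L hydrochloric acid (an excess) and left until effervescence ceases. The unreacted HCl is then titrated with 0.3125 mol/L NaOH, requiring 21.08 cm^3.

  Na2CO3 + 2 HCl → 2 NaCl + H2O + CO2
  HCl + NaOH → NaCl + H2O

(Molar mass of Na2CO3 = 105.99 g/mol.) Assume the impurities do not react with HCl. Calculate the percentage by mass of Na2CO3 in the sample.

45.87 %

n(HCl) added = 0.02515 × 0.8955 = 0.02252 mol
n(NaOH) used in back-titration = 0.02108 × 0.3125 = 6.587 × 10^-3 mol
n(HCl) left over = 6.587 × 10^-3 mol (1:1 ratio)
n(HCl) consumed by analyte = 0.02252 − 6.587 × 10^-3 = 0.01593 mol
From the 1:2 ratio, n(Na2CO3) = 1/2 × 0.01593 = 7.967 × 10^-3 mol
mass of Na2CO3 = 7.967 × 10^-3 × 105.99 = 0.8444 g
% Na2CO3 = 0.8444 / 1.841 × 100 = 45.87 %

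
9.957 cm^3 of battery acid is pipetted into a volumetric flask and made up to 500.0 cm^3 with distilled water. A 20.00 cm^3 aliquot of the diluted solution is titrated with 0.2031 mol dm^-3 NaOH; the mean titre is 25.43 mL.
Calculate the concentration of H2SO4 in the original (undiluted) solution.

H2SO4 + 2 NaOH → Na2SO4 + 2 H2O
n(NaOH) = 0.02543 × 0.2031 = 5.165 × 10^-3 mol
From the 1:2 ratio, n(H2SO4) in the aliquot = 1/2 × 5.165 × 10^-3 = 2.582 × 10^-3 mol
[H2SO4]_dilute = 2.582 × 10^-3 / 0.02000 = 0.1291 mol/L
Dilution factor = 500.0 / 9.957 = 50.22
[H2SO4]_stock = 0.1291 × 50.22 = 6.484 mol/L

6.484 mol/L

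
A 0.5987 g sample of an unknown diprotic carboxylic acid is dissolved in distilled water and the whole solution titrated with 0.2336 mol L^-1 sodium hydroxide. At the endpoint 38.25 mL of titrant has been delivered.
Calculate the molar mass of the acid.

n(NaOH) = 0.03825 L × 0.2336 mol/L = 8.935 × 10^-3 mol
From the 1:2 ratio, n(H2A) = 1/2 × 8.935 × 10^-3 = 4.468 × 10^-3 mol
M = m / n = 0.5987 g / 4.468 × 10^-3 mol = 134.0 g/mol

134.0 g/mol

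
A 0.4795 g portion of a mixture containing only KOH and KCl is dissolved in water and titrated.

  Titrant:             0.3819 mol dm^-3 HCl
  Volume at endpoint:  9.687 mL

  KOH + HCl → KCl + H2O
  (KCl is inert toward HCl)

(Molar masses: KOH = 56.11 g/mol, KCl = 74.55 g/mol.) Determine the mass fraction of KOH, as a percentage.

43.29 %

n(HCl) = 0.009687 × 0.3819 = 3.699 × 10^-3 mol
Let x = n(KOH), y = n(KCl).
Titrant: 1x = 3.699 × 10^-3;  mass: 56.11x + 74.55y = 0.4795
Solving, x = 3.699 × 10^-3 mol, y = 3.648 × 10^-3 mol
mass of KOH = 3.699 × 10^-3 × 56.11 = 0.2076 g
% KOH = 0.2076 / 0.4795 × 100 = 43.29 %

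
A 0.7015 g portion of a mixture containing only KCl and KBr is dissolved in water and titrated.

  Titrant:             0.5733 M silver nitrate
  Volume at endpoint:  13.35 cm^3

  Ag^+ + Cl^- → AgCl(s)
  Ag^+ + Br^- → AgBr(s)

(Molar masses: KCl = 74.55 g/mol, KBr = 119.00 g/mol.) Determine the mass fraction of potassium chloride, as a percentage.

n(AgNO3) = 0.01335 × 0.5733 = 7.654 × 10^-3 mol
Let x = n(KCl), y = n(KBr).
Titrant: 1x + 1y = 7.654 × 10^-3;  mass: 74.55x + 119.00y = 0.7015
Solving, x = 4.708 × 10^-3 mol, y = 2.945 × 10^-3 mol
mass of KCl = 4.708 × 10^-3 × 74.55 = 0.3510 g
% KCl = 0.3510 / 0.7015 × 100 = 50.03 %

50.03 %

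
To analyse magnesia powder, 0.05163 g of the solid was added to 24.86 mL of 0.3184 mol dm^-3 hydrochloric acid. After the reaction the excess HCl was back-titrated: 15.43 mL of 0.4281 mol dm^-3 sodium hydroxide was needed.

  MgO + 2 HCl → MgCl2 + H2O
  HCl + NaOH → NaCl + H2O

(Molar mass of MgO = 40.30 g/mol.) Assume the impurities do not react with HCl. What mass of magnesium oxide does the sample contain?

n(HCl) added = 0.02486 × 0.3184 = 7.915 × 10^-3 mol
n(NaOH) used in back-titration = 0.01543 × 0.4281 = 6.606 × 10^-3 mol
n(HCl) left over = 6.606 × 10^-3 mol (1:1 ratio)
n(HCl) consumed by analyte = 7.915 × 10^-3 − 6.606 × 10^-3 = 1.310 × 10^-3 mol
From the 1:2 ratio, n(MgO) = 1/2 × 1.310 × 10^-3 = 6.549 × 10^-4 mol
mass of MgO = 6.549 × 10^-4 × 40.30 = 0.02639 g

0.02639 g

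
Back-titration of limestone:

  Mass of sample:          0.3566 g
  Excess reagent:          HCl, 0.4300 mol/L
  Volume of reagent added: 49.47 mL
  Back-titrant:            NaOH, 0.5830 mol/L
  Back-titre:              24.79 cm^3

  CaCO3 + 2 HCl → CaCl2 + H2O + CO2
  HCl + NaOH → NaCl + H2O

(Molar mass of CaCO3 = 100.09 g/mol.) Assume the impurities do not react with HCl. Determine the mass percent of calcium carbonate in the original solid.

95.70 %

n(HCl) added = 0.04947 × 0.4300 = 0.02127 mol
n(NaOH) used in back-titration = 0.02479 × 0.5830 = 0.01445 mol
n(HCl) left over = 0.01445 mol (1:1 ratio)
n(HCl) consumed by analyte = 0.02127 − 0.01445 = 6.820 × 10^-3 mol
From the 1:2 ratio, n(CaCO3) = 1/2 × 6.820 × 10^-3 = 3.410 × 10^-3 mol
mass of CaCO3 = 3.410 × 10^-3 × 100.09 = 0.3413 g
% CaCO3 = 0.3413 / 0.3566 × 100 = 95.70 %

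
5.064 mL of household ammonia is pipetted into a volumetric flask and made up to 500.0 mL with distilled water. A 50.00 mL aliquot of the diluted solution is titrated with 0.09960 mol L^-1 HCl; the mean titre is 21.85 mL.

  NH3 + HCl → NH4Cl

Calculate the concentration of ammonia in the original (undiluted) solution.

n(HCl) = 0.02185 × 0.09960 = 2.176 × 10^-3 mol
n(NH3) in the aliquot = 2.176 × 10^-3 mol (1:1 ratio)
[NH3]_dilute = 2.176 × 10^-3 / 0.05000 = 0.04353 mol/L
Dilution factor = 500.0 / 5.064 = 98.74
[NH3]_stock = 0.04353 × 98.74 = 4.298 mol/L

4.298 mol/L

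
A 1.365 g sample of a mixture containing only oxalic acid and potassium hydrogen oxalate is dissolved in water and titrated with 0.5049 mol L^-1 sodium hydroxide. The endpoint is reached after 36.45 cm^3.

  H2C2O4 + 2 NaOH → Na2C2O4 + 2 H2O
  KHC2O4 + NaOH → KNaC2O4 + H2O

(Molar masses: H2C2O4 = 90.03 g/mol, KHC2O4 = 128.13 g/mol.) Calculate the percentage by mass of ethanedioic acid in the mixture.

n(NaOH) = 0.03645 × 0.5049 = 0.01840 mol
Let x = n(H2C2O4), y = n(KHC2O4).
Titrant: 2x + 1y = 0.01840;  mass: 90.03x + 128.13y = 1.365
Solving, x = 5.974 × 10^-3 mol, y = 6.456 × 10^-3 mol
mass of H2C2O4 = 5.974 × 10^-3 × 90.03 = 0.5378 g
% H2C2O4 = 0.5378 / 1.365 × 100 = 39.40 %

39.40 %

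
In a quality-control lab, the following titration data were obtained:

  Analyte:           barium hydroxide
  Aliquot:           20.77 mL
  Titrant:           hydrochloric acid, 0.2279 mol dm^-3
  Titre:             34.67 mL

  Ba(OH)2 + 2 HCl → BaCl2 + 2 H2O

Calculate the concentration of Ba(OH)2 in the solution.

0.1902 mol/L

n(HCl) = 0.03467 L × 0.2279 mol/L = 7.901 × 10^-3 mol
From the 1:2 mole ratio, n(Ba(OH)2) = 1/2 × 7.901 × 10^-3 = 3.951 × 10^-3 mol
[Ba(OH)2] = 3.951 × 10^-3 mol / 0.02077 L = 0.1902 mol/L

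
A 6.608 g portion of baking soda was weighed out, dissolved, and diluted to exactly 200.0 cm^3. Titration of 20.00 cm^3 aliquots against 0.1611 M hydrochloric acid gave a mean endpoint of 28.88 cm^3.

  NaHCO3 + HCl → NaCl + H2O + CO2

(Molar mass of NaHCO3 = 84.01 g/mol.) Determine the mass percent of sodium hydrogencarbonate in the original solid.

59.15 %

n(HCl) per titration = 0.02888 × 0.1611 = 4.653 × 10^-3 mol
n(NaHCO3) in each aliquot = 4.653 × 10^-3 mol (1:1 ratio)
n(NaHCO3) in the whole flask = 4.653 × 10^-3 × 200.0/20.00 = 0.04653 mol
mass of NaHCO3 = 0.04653 × 84.01 = 3.909 g
% NaHCO3 = 3.909 / 6.608 × 100 = 59.15 %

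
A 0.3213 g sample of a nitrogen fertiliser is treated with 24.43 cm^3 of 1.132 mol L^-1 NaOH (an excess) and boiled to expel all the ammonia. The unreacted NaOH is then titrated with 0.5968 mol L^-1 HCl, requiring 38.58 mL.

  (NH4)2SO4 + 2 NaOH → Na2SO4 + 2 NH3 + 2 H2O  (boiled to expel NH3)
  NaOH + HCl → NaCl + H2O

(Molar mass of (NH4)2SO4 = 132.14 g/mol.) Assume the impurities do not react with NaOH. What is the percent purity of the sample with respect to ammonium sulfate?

n(NaOH) added = 0.02443 × 1.132 = 0.02765 mol
n(HCl) used in back-titration = 0.03858 × 0.5968 = 0.02302 mol
n(NaOH) left over = 0.02302 mol (1:1 ratio)
n(NaOH) consumed by analyte = 0.02765 − 0.02302 = 4.630 × 10^-3 mol
From the 1:2 ratio, n((NH4)2SO4) = 1/2 × 4.630 × 10^-3 = 2.315 × 10^-3 mol
mass of (NH4)2SO4 = 2.315 × 10^-3 × 132.14 = 0.3059 g
% (NH4)2SO4 = 0.3059 / 0.3213 × 100 = 95.21 %

95.21 %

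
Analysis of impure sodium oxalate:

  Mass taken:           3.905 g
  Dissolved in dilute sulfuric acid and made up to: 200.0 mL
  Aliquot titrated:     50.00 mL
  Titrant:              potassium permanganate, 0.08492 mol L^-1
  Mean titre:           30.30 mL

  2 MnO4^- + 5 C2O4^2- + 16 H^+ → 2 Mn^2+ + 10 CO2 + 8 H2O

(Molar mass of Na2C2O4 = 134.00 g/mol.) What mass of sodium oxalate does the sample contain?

3.448 g

n(KMnO4) per titration = 0.03030 × 0.08492 = 2.573 × 10^-3 mol
From the 5:2 ratio, n(Na2C2O4) in each aliquot = 5/2 × 2.573 × 10^-3 = 6.433 × 10^-3 mol
n(Na2C2O4) in the whole flask = 6.433 × 10^-3 × 200.0/50.00 = 0.02573 mol
mass of Na2C2O4 = 0.02573 × 134.00 = 3.448 g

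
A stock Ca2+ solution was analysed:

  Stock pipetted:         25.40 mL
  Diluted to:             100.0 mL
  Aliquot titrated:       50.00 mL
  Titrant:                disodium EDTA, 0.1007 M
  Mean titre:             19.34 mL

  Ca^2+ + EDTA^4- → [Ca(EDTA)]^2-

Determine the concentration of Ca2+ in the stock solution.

n(EDTA) = 0.01934 × 0.1007 = 1.948 × 10^-3 mol
n(Ca2+) in the aliquot = 1.948 × 10^-3 mol (1:1 ratio)
[Ca2+]_dilute = 1.948 × 10^-3 / 0.05000 = 0.03895 mol/L
Dilution factor = 100.0 / 25.40 = 3.937
[Ca2+]_stock = 0.03895 × 3.937 = 0.1533 mol/L

0.1533 M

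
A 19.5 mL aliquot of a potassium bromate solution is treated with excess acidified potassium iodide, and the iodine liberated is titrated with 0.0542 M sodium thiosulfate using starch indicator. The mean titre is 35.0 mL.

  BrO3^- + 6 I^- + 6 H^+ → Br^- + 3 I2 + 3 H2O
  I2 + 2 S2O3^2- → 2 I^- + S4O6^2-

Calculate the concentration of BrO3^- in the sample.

0.0162 M

n(S2O3^2-) = 0.0350 × 0.0542 = 1.90 × 10^-3 mol
n(I2) = n(S2O3^2-)/2 = 9.48 × 10^-4 mol
From the 1:3 ratio, n(BrO3^-) in the aliquot = 1/3 × 9.48 × 10^-4 = 3.16 × 10^-4 mol
[BrO3^-] = 3.16 × 10^-4 / 0.0195 = 0.0162 mol/L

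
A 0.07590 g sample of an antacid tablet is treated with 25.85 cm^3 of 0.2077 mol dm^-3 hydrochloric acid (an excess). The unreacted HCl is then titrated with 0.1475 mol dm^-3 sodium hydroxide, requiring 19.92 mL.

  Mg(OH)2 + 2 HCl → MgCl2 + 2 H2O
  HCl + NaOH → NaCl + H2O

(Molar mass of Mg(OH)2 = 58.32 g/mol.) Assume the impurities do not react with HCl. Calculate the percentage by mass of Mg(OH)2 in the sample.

n(HCl) added = 0.02585 × 0.2077 = 5.369 × 10^-3 mol
n(NaOH) used in back-titration = 0.01992 × 0.1475 = 2.938 × 10^-3 mol
n(HCl) left over = 2.938 × 10^-3 mol (1:1 ratio)
n(HCl) consumed by analyte = 5.369 × 10^-3 − 2.938 × 10^-3 = 2.431 × 10^-3 mol
From the 1:2 ratio, n(Mg(OH)2) = 1/2 × 2.431 × 10^-3 = 1.215 × 10^-3 mol
mass of Mg(OH)2 = 1.215 × 10^-3 × 58.32 = 0.07088 g
% Mg(OH)2 = 0.07088 / 0.07590 × 100 = 93.39 %

93.39 %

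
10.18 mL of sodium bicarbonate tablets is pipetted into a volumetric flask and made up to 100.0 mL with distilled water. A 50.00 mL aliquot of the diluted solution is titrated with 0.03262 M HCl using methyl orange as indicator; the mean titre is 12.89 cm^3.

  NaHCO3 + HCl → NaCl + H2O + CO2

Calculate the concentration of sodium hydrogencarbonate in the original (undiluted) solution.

n(HCl) = 0.01289 × 0.03262 = 4.205 × 10^-4 mol
n(NaHCO3) in the aliquot = 4.205 × 10^-4 mol (1:1 ratio)
[NaHCO3]_dilute = 4.205 × 10^-4 / 0.05000 = 0.008409 mol/L
Dilution factor = 100.0 / 10.18 = 9.823
[NaHCO3]_stock = 0.008409 × 9.823 = 0.08261 mol/L

0.08261 M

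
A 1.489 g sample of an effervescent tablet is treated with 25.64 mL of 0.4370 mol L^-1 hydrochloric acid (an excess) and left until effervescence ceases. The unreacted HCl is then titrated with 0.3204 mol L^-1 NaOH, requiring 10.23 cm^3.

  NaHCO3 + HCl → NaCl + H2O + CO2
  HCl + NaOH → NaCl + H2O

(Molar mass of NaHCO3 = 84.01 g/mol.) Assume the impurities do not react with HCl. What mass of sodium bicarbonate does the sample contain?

0.6659 g

n(HCl) added = 0.02564 × 0.4370 = 0.01120 mol
n(NaOH) used in back-titration = 0.01023 × 0.3204 = 3.278 × 10^-3 mol
n(HCl) left over = 3.278 × 10^-3 mol (1:1 ratio)
n(HCl) consumed by analyte = 0.01120 − 3.278 × 10^-3 = 7.927 × 10^-3 mol
n(NaHCO3) = 7.927 × 10^-3 mol (1:1 ratio)
mass of NaHCO3 = 7.927 × 10^-3 × 84.01 = 0.6659 g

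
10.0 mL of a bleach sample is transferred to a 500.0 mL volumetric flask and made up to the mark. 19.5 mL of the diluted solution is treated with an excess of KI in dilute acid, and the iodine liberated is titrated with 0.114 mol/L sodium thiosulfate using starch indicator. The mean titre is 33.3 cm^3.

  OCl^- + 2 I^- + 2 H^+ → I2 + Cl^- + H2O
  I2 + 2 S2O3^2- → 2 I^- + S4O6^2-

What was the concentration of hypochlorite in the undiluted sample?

4.87 mol/L

n(S2O3^2-) = 0.0333 × 0.114 = 3.80 × 10^-3 mol
n(I2) = n(S2O3^2-)/2 = 1.90 × 10^-3 mol
n(OCl^-) in the aliquot = 1.90 × 10^-3 mol (1:1 ratio)
[OCl^-]_dilute = 1.90 × 10^-3 / 0.0195 = 0.0973 mol/L
[OCl^-]_original = 0.0973 × 500.0/10.0 = 4.87 mol/L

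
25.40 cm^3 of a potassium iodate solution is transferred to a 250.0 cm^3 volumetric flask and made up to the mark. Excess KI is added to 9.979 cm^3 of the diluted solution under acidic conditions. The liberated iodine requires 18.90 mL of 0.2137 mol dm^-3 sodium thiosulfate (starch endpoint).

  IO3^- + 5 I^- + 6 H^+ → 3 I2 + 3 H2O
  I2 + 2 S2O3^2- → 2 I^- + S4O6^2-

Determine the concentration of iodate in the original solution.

0.6639 mol/L

n(S2O3^2-) = 0.01890 × 0.2137 = 4.039 × 10^-3 mol
n(I2) = n(S2O3^2-)/2 = 2.019 × 10^-3 mol
From the 1:3 ratio, n(IO3^-) in the aliquot = 1/3 × 2.019 × 10^-3 = 6.732 × 10^-4 mol
[IO3^-]_dilute = 6.732 × 10^-4 / 0.009979 = 0.06746 mol/L
[IO3^-]_original = 0.06746 × 250.0/25.40 = 0.6639 mol/L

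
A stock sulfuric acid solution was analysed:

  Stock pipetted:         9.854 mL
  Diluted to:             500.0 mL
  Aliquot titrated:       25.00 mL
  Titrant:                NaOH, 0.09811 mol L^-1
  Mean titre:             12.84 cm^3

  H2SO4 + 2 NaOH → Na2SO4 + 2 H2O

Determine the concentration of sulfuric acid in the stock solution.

n(NaOH) = 0.01284 × 0.09811 = 1.260 × 10^-3 mol
From the 1:2 ratio, n(H2SO4) in the aliquot = 1/2 × 1.260 × 10^-3 = 6.299 × 10^-4 mol
[H2SO4]_dilute = 6.299 × 10^-4 / 0.02500 = 0.02519 mol/L
Dilution factor = 500.0 / 9.854 = 50.74
[H2SO4]_stock = 0.02519 × 50.74 = 1.278 mol/L

1.278 mol/L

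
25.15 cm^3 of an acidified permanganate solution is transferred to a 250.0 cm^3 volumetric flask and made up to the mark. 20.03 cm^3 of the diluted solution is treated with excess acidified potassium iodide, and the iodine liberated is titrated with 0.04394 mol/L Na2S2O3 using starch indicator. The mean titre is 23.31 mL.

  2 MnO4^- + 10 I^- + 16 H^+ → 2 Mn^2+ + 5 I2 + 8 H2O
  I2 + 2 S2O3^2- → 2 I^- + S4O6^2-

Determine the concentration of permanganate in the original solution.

n(S2O3^2-) = 0.02331 × 0.04394 = 1.024 × 10^-3 mol
n(I2) = n(S2O3^2-)/2 = 5.121 × 10^-4 mol
From the 2:5 ratio, n(MnO4^-) in the aliquot = 2/5 × 5.121 × 10^-4 = 2.048 × 10^-4 mol
[MnO4^-]_dilute = 2.048 × 10^-4 / 0.02003 = 0.01023 mol/L
[MnO4^-]_original = 0.01023 × 250.0/25.15 = 0.1017 mol/L

0.1017 mol/L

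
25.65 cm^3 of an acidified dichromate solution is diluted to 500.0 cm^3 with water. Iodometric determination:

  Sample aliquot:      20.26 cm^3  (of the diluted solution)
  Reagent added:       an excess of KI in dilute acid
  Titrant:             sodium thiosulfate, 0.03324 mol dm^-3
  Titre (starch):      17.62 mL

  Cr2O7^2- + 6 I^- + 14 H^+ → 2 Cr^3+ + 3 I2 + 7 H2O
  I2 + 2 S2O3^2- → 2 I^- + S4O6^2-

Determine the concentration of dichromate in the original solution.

0.09392 mol/L

n(S2O3^2-) = 0.01762 × 0.03324 = 5.857 × 10^-4 mol
n(I2) = n(S2O3^2-)/2 = 2.928 × 10^-4 mol
From the 1:3 ratio, n(Cr2O7^2-) in the aliquot = 1/3 × 2.928 × 10^-4 = 9.761 × 10^-5 mol
[Cr2O7^2-]_dilute = 9.761 × 10^-5 / 0.02026 = 0.004818 mol/L
[Cr2O7^2-]_original = 0.004818 × 500.0/25.65 = 0.09392 mol/L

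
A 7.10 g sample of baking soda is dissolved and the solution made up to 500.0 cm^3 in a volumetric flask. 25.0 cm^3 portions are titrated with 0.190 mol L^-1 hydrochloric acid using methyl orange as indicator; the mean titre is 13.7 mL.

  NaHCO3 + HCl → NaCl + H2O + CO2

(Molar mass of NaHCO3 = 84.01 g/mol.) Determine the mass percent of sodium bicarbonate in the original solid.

61.6 %

n(HCl) per titration = 0.0137 × 0.190 = 2.60 × 10^-3 mol
n(NaHCO3) in each aliquot = 2.60 × 10^-3 mol (1:1 ratio)
n(NaHCO3) in the whole flask = 2.60 × 10^-3 × 500.0/25.0 = 0.0521 mol
mass of NaHCO3 = 0.0521 × 84.01 = 4.37 g
% NaHCO3 = 4.37 / 7.10 × 100 = 61.6 %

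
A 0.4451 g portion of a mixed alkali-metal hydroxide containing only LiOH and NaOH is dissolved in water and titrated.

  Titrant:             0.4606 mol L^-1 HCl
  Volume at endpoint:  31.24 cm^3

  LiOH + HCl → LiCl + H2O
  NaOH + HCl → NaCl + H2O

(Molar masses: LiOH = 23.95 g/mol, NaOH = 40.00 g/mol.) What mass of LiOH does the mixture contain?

0.1947 g

n(HCl) = 0.03124 × 0.4606 = 0.01439 mol
Let x = n(LiOH), y = n(NaOH).
Titrant: 1x + 1y = 0.01439;  mass: 23.95x + 40.00y = 0.4451
Solving, x = 8.129 × 10^-3 mol, y = 6.260 × 10^-3 mol
mass of LiOH = 8.129 × 10^-3 × 23.95 = 0.1947 g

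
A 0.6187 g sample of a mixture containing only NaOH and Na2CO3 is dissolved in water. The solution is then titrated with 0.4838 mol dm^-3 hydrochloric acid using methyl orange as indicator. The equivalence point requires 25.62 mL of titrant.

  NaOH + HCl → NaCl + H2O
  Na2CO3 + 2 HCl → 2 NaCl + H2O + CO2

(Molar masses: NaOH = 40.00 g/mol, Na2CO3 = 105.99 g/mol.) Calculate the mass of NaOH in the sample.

n(HCl) = 0.02562 × 0.4838 = 0.01239 mol
Let x = n(NaOH), y = n(Na2CO3).
Titrant: 1x + 2y = 0.01239;  mass: 40.00x + 105.99y = 0.6187
Solving, x = 2.937 × 10^-3 mol, y = 4.729 × 10^-3 mol
mass of NaOH = 2.937 × 10^-3 × 40.00 = 0.1175 g

0.1175 g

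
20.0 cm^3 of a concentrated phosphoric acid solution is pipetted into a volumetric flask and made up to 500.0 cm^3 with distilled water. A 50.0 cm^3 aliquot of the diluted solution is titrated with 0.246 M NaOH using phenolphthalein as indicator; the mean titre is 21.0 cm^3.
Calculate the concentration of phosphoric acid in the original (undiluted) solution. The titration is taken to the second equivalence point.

1.29 M

H3PO4 + 2 NaOH → Na2HPO4 + 2 H2O
n(NaOH) = 0.0210 × 0.246 = 5.17 × 10^-3 mol
From the 1:2 ratio, n(H3PO4) in the aliquot = 1/2 × 5.17 × 10^-3 = 2.58 × 10^-3 mol
[H3PO4]_dilute = 2.58 × 10^-3 / 0.0500 = 0.0517 mol/L
Dilution factor = 500.0 / 20.0 = 25.00
[H3PO4]_stock = 0.0517 × 25.00 = 1.29 mol/L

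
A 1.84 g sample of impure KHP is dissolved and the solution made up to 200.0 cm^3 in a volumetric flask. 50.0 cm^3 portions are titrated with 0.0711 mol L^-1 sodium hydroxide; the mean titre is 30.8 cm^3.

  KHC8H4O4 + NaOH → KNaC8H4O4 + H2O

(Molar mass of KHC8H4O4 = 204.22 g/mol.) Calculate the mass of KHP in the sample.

n(NaOH) per titration = 0.0308 × 0.0711 = 2.19 × 10^-3 mol
n(KHC8H4O4) in each aliquot = 2.19 × 10^-3 mol (1:1 ratio)
n(KHC8H4O4) in the whole flask = 2.19 × 10^-3 × 200.0/50.0 = 8.76 × 10^-3 mol
mass of KHC8H4O4 = 8.76 × 10^-3 × 204.22 = 1.79 g

1.79 g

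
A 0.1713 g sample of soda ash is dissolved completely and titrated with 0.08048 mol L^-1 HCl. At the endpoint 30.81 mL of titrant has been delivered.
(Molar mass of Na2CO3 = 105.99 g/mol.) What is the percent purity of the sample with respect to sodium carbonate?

Na2CO3 + 2 HCl → 2 NaCl + H2O + CO2
n(HCl) = 0.03081 L × 0.08048 mol/L = 2.480 × 10^-3 mol
From the 1:2 ratio, n(Na2CO3) = 1/2 × 2.480 × 10^-3 = 1.240 × 10^-3 mol
mass of Na2CO3 = 1.240 × 10^-3 × 105.99 g/mol = 0.1314 g
% Na2CO3 = 0.1314 / 0.1713 × 100 = 76.71 %

76.71 %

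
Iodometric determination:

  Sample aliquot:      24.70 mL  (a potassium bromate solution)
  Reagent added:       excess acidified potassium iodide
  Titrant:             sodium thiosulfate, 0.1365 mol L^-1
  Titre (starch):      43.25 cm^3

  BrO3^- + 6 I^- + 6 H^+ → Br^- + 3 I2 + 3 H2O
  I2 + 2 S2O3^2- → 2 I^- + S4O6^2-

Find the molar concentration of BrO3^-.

0.03984 mol/L

n(S2O3^2-) = 0.04325 × 0.1365 = 5.904 × 10^-3 mol
n(I2) = n(S2O3^2-)/2 = 2.952 × 10^-3 mol
From the 1:3 ratio, n(BrO3^-) in the aliquot = 1/3 × 2.952 × 10^-3 = 9.839 × 10^-4 mol
[BrO3^-] = 9.839 × 10^-4 / 0.02470 = 0.03984 mol/L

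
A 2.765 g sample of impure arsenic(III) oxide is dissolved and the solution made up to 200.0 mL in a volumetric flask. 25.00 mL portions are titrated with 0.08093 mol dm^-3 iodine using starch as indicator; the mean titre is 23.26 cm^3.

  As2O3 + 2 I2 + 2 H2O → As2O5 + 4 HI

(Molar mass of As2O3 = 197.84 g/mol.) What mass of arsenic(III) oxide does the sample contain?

n(I2) per titration = 0.02326 × 0.08093 = 1.882 × 10^-3 mol
From the 1:2 ratio, n(As2O3) in each aliquot = 1/2 × 1.882 × 10^-3 = 9.412 × 10^-4 mol
n(As2O3) in the whole flask = 9.412 × 10^-4 × 200.0/25.00 = 7.530 × 10^-3 mol
mass of As2O3 = 7.530 × 10^-3 × 197.84 = 1.490 g

1.490 g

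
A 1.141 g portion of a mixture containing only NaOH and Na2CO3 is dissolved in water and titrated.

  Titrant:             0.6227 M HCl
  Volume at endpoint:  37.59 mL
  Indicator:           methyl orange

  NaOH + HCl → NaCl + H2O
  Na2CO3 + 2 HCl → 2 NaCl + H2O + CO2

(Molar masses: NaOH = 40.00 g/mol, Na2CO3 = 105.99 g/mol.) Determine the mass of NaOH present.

0.3062 g

n(HCl) = 0.03759 × 0.6227 = 0.02341 mol
Let x = n(NaOH), y = n(Na2CO3).
Titrant: 1x + 2y = 0.02341;  mass: 40.00x + 105.99y = 1.141
Solving, x = 7.654 × 10^-3 mol, y = 7.876 × 10^-3 mol
mass of NaOH = 7.654 × 10^-3 × 40.00 = 0.3062 g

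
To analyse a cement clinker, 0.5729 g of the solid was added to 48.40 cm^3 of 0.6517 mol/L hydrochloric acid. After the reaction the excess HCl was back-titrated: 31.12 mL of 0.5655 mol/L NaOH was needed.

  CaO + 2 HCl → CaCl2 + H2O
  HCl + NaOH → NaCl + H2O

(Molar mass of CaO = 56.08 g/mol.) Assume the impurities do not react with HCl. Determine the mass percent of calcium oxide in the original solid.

68.25 %

n(HCl) added = 0.04840 × 0.6517 = 0.03154 mol
n(NaOH) used in back-titration = 0.03112 × 0.5655 = 0.01760 mol
n(HCl) left over = 0.01760 mol (1:1 ratio)
n(HCl) consumed by analyte = 0.03154 − 0.01760 = 0.01394 mol
From the 1:2 ratio, n(CaO) = 1/2 × 0.01394 = 6.972 × 10^-3 mol
mass of CaO = 6.972 × 10^-3 × 56.08 = 0.3910 g
% CaO = 0.3910 / 0.5729 × 100 = 68.25 %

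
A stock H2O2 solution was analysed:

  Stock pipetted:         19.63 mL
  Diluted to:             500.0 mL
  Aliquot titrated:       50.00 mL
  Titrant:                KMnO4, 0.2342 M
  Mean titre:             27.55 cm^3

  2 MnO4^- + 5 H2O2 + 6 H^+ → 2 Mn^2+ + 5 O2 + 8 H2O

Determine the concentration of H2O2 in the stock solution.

n(KMnO4) = 0.02755 × 0.2342 = 6.452 × 10^-3 mol
From the 5:2 ratio, n(H2O2) in the aliquot = 5/2 × 6.452 × 10^-3 = 0.01613 mol
[H2O2]_dilute = 0.01613 / 0.05000 = 0.3226 mol/L
Dilution factor = 500.0 / 19.63 = 25.47
[H2O2]_stock = 0.3226 × 25.47 = 8.217 mol/L

8.217 M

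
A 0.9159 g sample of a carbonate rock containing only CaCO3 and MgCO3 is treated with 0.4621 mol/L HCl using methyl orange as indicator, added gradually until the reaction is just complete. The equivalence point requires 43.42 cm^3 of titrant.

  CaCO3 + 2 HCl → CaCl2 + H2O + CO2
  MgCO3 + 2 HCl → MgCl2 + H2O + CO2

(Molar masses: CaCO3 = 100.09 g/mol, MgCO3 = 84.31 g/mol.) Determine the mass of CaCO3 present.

0.4445 g

n(HCl) = 0.04342 × 0.4621 = 0.02006 mol
Let x = n(CaCO3), y = n(MgCO3).
Titrant: 2x + 2y = 0.02006;  mass: 100.09x + 84.31y = 0.9159
Solving, x = 4.441 × 10^-3 mol, y = 5.591 × 10^-3 mol
mass of CaCO3 = 4.441 × 10^-3 × 100.09 = 0.4445 g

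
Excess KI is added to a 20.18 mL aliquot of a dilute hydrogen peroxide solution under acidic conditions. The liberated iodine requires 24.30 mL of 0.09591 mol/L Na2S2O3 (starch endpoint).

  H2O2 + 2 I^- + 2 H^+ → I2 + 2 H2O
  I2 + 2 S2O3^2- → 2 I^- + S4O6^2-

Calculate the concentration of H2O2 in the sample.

n(S2O3^2-) = 0.02430 × 0.09591 = 2.331 × 10^-3 mol
n(I2) = n(S2O3^2-)/2 = 1.165 × 10^-3 mol
n(H2O2) in the aliquot = 1.165 × 10^-3 mol (1:1 ratio)
[H2O2] = 1.165 × 10^-3 / 0.02018 = 0.05775 mol/L

0.05775 mol/L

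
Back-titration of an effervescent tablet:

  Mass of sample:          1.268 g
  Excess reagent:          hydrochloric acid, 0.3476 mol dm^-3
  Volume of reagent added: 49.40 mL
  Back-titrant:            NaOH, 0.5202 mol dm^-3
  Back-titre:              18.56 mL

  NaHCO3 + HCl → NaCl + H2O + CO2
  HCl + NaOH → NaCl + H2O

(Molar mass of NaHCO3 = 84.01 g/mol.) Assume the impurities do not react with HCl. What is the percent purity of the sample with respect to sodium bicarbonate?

49.80 %

n(HCl) added = 0.04940 × 0.3476 = 0.01717 mol
n(NaOH) used in back-titration = 0.01856 × 0.5202 = 9.655 × 10^-3 mol
n(HCl) left over = 9.655 × 10^-3 mol (1:1 ratio)
n(HCl) consumed by analyte = 0.01717 − 9.655 × 10^-3 = 7.517 × 10^-3 mol
n(NaHCO3) = 7.517 × 10^-3 mol (1:1 ratio)
mass of NaHCO3 = 7.517 × 10^-3 × 84.01 = 0.6315 g
% NaHCO3 = 0.6315 / 1.268 × 100 = 49.80 %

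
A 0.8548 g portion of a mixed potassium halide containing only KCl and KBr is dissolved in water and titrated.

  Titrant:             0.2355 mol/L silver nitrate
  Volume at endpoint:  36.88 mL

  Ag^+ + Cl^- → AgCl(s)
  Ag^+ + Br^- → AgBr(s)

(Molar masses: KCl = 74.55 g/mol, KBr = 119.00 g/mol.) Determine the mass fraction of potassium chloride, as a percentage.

n(AgNO3) = 0.03688 × 0.2355 = 8.685 × 10^-3 mol
Let x = n(KCl), y = n(KBr).
Titrant: 1x + 1y = 8.685 × 10^-3;  mass: 74.55x + 119.00y = 0.8548
Solving, x = 4.021 × 10^-3 mol, y = 4.664 × 10^-3 mol
mass of KCl = 4.021 × 10^-3 × 74.55 = 0.2998 g
% KCl = 0.2998 / 0.8548 × 100 = 35.07 %

35.07 %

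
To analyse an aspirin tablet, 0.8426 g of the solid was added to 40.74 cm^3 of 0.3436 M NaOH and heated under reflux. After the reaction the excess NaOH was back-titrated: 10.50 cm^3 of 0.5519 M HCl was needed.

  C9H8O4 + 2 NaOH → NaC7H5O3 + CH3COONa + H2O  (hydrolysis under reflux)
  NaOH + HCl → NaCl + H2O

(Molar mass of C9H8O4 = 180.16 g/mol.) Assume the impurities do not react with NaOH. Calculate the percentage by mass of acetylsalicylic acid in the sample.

87.70 %

n(NaOH) added = 0.04074 × 0.3436 = 0.01400 mol
n(HCl) used in back-titration = 0.01050 × 0.5519 = 5.795 × 10^-3 mol
n(NaOH) left over = 5.795 × 10^-3 mol (1:1 ratio)
n(NaOH) consumed by analyte = 0.01400 − 5.795 × 10^-3 = 8.203 × 10^-3 mol
From the 1:2 ratio, n(C9H8O4) = 1/2 × 8.203 × 10^-3 = 4.102 × 10^-3 mol
mass of C9H8O4 = 4.102 × 10^-3 × 180.16 = 0.7390 g
% C9H8O4 = 0.7390 / 0.8426 × 100 = 87.70 %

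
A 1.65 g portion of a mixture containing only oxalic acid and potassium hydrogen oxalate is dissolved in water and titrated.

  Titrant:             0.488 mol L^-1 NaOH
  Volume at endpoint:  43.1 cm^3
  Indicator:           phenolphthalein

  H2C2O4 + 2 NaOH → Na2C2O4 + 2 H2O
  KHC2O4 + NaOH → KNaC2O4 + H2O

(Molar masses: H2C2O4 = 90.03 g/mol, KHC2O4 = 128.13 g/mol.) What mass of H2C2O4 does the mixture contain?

n(NaOH) = 0.0431 × 0.488 = 0.0210 mol
Let x = n(H2C2O4), y = n(KHC2O4).
Titrant: 2x + 1y = 0.0210;  mass: 90.03x + 128.13y = 1.65
Solving, x = 6.29 × 10^-3 mol, y = 8.46 × 10^-3 mol
mass of H2C2O4 = 6.29 × 10^-3 × 90.03 = 0.566 g

0.566 g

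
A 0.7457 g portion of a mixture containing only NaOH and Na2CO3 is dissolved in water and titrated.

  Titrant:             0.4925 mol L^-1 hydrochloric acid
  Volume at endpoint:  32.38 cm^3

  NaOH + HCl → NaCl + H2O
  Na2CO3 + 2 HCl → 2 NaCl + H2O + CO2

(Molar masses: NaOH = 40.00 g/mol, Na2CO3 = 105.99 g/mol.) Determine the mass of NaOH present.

n(HCl) = 0.03238 × 0.4925 = 0.01595 mol
Let x = n(NaOH), y = n(Na2CO3).
Titrant: 1x + 2y = 0.01595;  mass: 40.00x + 105.99y = 0.7457
Solving, x = 7.651 × 10^-3 mol, y = 4.148 × 10^-3 mol
mass of NaOH = 7.651 × 10^-3 × 40.00 = 0.3060 g

0.3060 g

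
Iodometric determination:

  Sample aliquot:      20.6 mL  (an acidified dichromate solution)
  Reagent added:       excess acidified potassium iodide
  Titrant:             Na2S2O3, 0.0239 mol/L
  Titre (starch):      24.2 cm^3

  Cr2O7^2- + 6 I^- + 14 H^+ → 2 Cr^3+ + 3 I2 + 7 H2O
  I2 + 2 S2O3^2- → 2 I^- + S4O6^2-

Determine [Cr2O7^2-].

0.00468 mol/L

n(S2O3^2-) = 0.0242 × 0.0239 = 5.78 × 10^-4 mol
n(I2) = n(S2O3^2-)/2 = 2.89 × 10^-4 mol
From the 1:3 ratio, n(Cr2O7^2-) in the aliquot = 1/3 × 2.89 × 10^-4 = 9.64 × 10^-5 mol
[Cr2O7^2-] = 9.64 × 10^-5 / 0.0206 = 0.00468 mol/L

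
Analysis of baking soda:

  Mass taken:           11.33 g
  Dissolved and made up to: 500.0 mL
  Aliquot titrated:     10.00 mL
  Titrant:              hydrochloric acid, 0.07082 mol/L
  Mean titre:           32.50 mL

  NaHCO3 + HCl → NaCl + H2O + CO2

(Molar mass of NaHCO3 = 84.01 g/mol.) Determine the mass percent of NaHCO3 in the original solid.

85.33 %

n(HCl) per titration = 0.03250 × 0.07082 = 2.302 × 10^-3 mol
n(NaHCO3) in each aliquot = 2.302 × 10^-3 mol (1:1 ratio)
n(NaHCO3) in the whole flask = 2.302 × 10^-3 × 500.0/10.00 = 0.1151 mol
mass of NaHCO3 = 0.1151 × 84.01 = 9.668 g
% NaHCO3 = 9.668 / 11.33 × 100 = 85.33 %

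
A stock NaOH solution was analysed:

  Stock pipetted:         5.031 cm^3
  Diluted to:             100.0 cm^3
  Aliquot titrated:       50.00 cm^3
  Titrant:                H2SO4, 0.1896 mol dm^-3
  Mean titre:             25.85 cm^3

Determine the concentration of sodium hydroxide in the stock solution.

3.897 mol/L

2 NaOH + H2SO4 → Na2SO4 + 2 H2O
n(H2SO4) = 0.02585 × 0.1896 = 4.901 × 10^-3 mol
From the 2:1 ratio, n(NaOH) in the aliquot = 2/1 × 4.901 × 10^-3 = 9.802 × 10^-3 mol
[NaOH]_dilute = 9.802 × 10^-3 / 0.05000 = 0.1960 mol/L
Dilution factor = 100.0 / 5.031 = 19.88
[NaOH]_stock = 0.1960 × 19.88 = 3.897 mol/L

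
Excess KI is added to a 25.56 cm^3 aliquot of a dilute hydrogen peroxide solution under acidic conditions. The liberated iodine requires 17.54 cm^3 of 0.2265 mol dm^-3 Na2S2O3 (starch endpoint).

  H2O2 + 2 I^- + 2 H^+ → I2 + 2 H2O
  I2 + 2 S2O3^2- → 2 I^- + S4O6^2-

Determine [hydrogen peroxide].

n(S2O3^2-) = 0.01754 × 0.2265 = 3.973 × 10^-3 mol
n(I2) = n(S2O3^2-)/2 = 1.986 × 10^-3 mol
n(H2O2) in the aliquot = 1.986 × 10^-3 mol (1:1 ratio)
[H2O2] = 1.986 × 10^-3 / 0.02556 = 0.07772 mol/L

0.07772 mol/L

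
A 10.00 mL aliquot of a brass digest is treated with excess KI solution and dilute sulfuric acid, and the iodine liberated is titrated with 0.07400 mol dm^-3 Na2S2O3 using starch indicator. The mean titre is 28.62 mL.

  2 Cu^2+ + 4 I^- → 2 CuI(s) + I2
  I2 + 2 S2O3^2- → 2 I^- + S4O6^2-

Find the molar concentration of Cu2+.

0.2118 mol/L

n(S2O3^2-) = 0.02862 × 0.07400 = 2.118 × 10^-3 mol
n(I2) = n(S2O3^2-)/2 = 1.059 × 10^-3 mol
From the 2:1 ratio, n(Cu2+) in the aliquot = 2/1 × 1.059 × 10^-3 = 2.118 × 10^-3 mol
[Cu2+] = 2.118 × 10^-3 / 0.01000 = 0.2118 mol/L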